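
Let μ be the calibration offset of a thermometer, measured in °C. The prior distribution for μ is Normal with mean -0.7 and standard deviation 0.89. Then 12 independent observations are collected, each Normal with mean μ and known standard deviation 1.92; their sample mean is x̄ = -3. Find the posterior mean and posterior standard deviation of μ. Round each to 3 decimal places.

Posterior mean ≈ -2.357; posterior SD ≈ 0.470

Prior precision 1/τ₀² = 1/0.89² = 1.26247; data precision n/σ² = 12/1.92² = 3.25521.
Posterior precision = 1.26247 + 3.25521 = 4.51768, giving posterior SD = 1/√4.51768 = 0.470.
Posterior mean = (1.26247·-0.7 + 3.25521·-3) / 4.51768 = -2.357.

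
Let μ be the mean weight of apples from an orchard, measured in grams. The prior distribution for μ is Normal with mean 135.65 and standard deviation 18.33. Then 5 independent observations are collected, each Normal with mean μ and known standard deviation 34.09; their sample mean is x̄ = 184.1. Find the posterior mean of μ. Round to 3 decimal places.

Posterior mean ≈ 164.289

Prior precision 1/τ₀² = 1/18.33² = 0.00297629; data precision n/σ² = 5/34.09² = 0.00430245.
Posterior precision = 0.00297629 + 0.00430245 = 0.00727874.
Posterior mean = (0.00297629·135.65 + 0.00430245·184.1) / 0.00727874 = 164.289.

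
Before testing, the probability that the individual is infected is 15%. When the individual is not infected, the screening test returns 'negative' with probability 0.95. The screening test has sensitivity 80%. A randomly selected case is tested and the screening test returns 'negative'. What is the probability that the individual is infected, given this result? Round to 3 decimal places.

P(H | E) ≈ 0.036

Let H be the event that the individual is infected. P(H) = 0.15, so P(¬H) = 0.85. With E the 'negative' result, P(E|H) = 0.2 and P(E|¬H) = 0.95.
P(E) = 0.2·0.15 + 0.95·0.85 = 0.030000 + 0.80750 = 0.83750.
By Bayes' theorem, P(H|E) = 0.030000 / 0.83750 = 0.036.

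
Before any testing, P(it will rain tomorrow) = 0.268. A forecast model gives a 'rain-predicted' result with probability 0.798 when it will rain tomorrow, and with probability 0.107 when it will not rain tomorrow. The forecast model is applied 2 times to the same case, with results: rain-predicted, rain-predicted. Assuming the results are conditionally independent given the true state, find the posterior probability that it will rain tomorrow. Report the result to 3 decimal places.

Let H be the event that it will rain tomorrow; start with P(H) = 0.268. P('rain-predicted'|H) = 0.798, P('rain-predicted'|¬H) = 0.107.
Update on result 1 ('rain-predicted'): P(H) ← 0.798·0.2680 / (0.798·0.2680 + 0.107·0.7320) = 0.21386/0.29219 = 0.7319.
Update on result 2 ('rain-predicted'): P(H) ← 0.798·0.7319 / (0.798·0.7319 + 0.107·0.2681) = 0.58409/0.61277 = 0.9532.

Posterior P(H) ≈ 0.953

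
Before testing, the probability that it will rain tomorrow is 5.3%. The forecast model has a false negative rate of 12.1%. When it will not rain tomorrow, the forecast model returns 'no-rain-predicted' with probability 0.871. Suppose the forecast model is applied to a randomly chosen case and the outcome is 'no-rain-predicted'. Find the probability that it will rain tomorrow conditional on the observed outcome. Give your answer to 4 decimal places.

P(H | E) ≈ 0.0077

Write H for 'it will rain tomorrow'. Prior odds H:¬H = 0.053/0.947 = 0.055966. For the 'no-rain-predicted' outcome, the likelihood ratio is 0.121/0.871 = 0.13892.
Posterior odds = 0.055966 × 0.13892 = 0.0077749, so P(H|E) = 0.0077749/(1+0.0077749) = 0.0077.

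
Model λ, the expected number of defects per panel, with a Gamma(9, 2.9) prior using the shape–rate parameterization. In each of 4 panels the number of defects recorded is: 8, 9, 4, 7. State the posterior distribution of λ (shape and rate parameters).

Total count ∑xᵢ = 28 over n = 4 panels.
Gamma is conjugate to the Poisson likelihood: posterior is Gamma(shape = 9+28 = 37, rate = 2.9+4 = 6.9).

Posterior: Gamma(shape=37, rate=6.9)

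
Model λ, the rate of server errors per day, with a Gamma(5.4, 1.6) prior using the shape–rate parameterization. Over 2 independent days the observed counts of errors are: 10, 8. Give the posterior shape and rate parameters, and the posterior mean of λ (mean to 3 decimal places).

The Poisson likelihood adds the total count to the shape and the number of exposure periods to the rate. Here ∑xᵢ = 18 and n = 2, so shape 5.4→23.4 and rate 1.6→3.6.
E[λ | data] = 23.4/3.6 = 6.500.

Posterior: Gamma(shape=23.4, rate=3.6); mean ≈ 6.500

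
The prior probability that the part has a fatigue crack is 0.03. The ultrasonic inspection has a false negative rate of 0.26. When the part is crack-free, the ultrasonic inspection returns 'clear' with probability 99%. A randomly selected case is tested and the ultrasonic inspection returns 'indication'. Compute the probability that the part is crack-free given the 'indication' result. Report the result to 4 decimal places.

P(¬H | E) ≈ 0.3041

Write H for 'the part has a fatigue crack'. Prior odds H:¬H = 0.03/0.97 = 0.030928. For the 'indication' outcome, the likelihood ratio is 0.74/0.01 = 74.000.
Posterior odds = 0.030928 × 74.000 = 2.2887, so P(H|E) = 2.2887/(1+2.2887) = 0.6959. Then P(¬H|E) = 1 − 0.6959 = 0.3041.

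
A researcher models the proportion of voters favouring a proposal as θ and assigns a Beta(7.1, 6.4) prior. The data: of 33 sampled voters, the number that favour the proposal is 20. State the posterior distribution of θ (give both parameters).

Posterior: Beta(27.1, 19.4)

Observing 20 successes and 13 failures updates Beta(7.1, 6.4) by adding the success and failure counts to the two shape parameters: α = 7.1+20 = 27.1, β = 6.4+13 = 19.4.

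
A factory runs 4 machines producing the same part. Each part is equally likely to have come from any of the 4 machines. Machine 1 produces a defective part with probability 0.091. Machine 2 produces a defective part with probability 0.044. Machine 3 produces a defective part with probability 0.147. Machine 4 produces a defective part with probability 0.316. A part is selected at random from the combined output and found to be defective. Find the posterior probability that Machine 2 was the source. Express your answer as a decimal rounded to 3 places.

Posterior probability ≈ 0.074

Tabulate prior·likelihood by source: [1] prior 0.25, lik 0.091, product 0.02275; [2] prior 0.25, lik 0.044, product 0.01100; [3] prior 0.25, lik 0.147, product 0.03675; [4] prior 0.25, lik 0.316, product 0.07900.
Normalizing constant = 0.14950; the posterior for Machine 2 is its product over the sum, 0.01100/0.14950 = 0.074.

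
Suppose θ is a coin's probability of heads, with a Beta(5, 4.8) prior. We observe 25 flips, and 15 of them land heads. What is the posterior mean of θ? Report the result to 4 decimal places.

The binomial likelihood is conjugate to the Beta prior: with 15 successes and 10 failures, the posterior is Beta(5+15, 4.8+10) = Beta(20, 14.8).
E[θ | data] = 20/(20+14.8) = 0.5747.

Posterior mean ≈ 0.5747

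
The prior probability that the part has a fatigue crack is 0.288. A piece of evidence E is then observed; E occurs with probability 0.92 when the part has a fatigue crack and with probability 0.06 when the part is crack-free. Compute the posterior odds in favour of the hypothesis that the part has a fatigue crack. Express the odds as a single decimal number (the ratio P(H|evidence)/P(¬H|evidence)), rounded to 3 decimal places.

Posterior odds ≈ 6.202

Prior odds = 0.288/(1−0.288) = 0.40449. In log-odds, ln(0.40449) = -0.90512.
Add log likelihood ratio: ln(15.333) = 2.7300.
Posterior log-odds = 1.8249, so posterior odds = exp(1.8249) = 6.2022.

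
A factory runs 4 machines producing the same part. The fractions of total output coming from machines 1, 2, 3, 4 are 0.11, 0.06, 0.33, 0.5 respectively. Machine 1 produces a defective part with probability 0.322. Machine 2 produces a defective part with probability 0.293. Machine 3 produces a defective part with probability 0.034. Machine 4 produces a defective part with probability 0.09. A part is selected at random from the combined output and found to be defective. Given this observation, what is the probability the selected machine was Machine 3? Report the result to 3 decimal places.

Posterior probability ≈ 0.103

Tabulate prior·likelihood by source: [1] prior 0.11, lik 0.322, product 0.03542; [2] prior 0.06, lik 0.293, product 0.01758; [3] prior 0.33, lik 0.034, product 0.01122; [4] prior 0.5, lik 0.09, product 0.04500.
Normalizing constant = 0.10922; the posterior for Machine 3 is its product over the sum, 0.01122/0.10922 = 0.103.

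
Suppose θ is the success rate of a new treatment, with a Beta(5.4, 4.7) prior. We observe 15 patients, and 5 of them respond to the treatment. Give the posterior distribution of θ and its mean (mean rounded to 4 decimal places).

The binomial likelihood is conjugate to the Beta prior: with 5 successes and 10 failures, the posterior is Beta(5.4+5, 4.7+10) = Beta(10.4, 14.7).
Posterior mean = α/(α+β) = 10.4/25.1 = 0.4143.

Posterior: Beta(10.4, 14.7); mean ≈ 0.4143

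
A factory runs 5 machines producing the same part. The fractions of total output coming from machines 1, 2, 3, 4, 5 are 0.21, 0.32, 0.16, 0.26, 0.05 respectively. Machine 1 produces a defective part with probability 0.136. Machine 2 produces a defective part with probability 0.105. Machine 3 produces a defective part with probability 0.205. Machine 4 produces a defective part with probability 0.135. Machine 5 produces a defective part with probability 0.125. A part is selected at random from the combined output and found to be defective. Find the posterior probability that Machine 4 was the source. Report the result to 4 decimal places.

Tabulate prior·likelihood by source: [1] prior 0.21, lik 0.136, product 0.02856; [2] prior 0.32, lik 0.105, product 0.03360; [3] prior 0.16, lik 0.205, product 0.03280; [4] prior 0.26, lik 0.135, product 0.03510; [5] prior 0.05, lik 0.125, product 0.006250.
Normalizing constant = 0.13631; the posterior for Machine 4 is its product over the sum, 0.03510/0.13631 = 0.2575.

Posterior probability ≈ 0.2575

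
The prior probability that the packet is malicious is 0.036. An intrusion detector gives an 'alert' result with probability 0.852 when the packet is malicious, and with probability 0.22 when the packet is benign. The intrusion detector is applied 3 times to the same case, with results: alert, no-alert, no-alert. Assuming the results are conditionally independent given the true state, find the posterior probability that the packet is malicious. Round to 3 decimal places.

Let H be the event that the packet is malicious; start with P(H) = 0.036. P('alert'|H) = 0.852, P('alert'|¬H) = 0.22.
Update on result 1 ('alert'): P(H) ← 0.852·0.0360 / (0.852·0.0360 + 0.22·0.9640) = 0.030672/0.24275 = 0.1264.
Update on result 2 ('no-alert'): P(H) ← 0.148·0.1264 / (0.148·0.1264 + 0.78·0.8736) = 0.018700/0.70015 = 0.0267.
Update on result 3 ('no-alert'): P(H) ← 0.148·0.0267 / (0.148·0.0267 + 0.78·0.9733) = 0.0039529/0.76312 = 0.0052.

Posterior P(H) ≈ 0.005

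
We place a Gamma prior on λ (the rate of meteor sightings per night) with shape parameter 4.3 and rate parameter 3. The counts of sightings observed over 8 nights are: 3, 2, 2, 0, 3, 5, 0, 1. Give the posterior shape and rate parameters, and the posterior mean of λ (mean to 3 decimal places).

Posterior: Gamma(shape=20.3, rate=11); mean ≈ 1.845

Total count ∑xᵢ = 16 over n = 8 nights.
Gamma is conjugate to the Poisson likelihood: posterior is Gamma(shape = 4.3+16 = 20.3, rate = 3+8 = 11).
E[λ | data] = 20.3/11 = 1.845.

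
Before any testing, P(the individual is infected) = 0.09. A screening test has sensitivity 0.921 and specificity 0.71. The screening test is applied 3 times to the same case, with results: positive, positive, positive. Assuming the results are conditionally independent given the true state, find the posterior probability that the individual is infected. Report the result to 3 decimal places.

Posterior P(H) ≈ 0.760

With H the event that the individual is infected, the joint likelihood of the observed sequence is P(data|H) = 0.921·0.921·0.921 = 0.78123 and P(data|¬H) = 0.29·0.29·0.29 = 0.024389.
Bayes: P(H|data) = 0.09·0.78123 / (0.09·0.78123 + 0.91·0.024389) = 0.070311/0.092505 = 0.7601.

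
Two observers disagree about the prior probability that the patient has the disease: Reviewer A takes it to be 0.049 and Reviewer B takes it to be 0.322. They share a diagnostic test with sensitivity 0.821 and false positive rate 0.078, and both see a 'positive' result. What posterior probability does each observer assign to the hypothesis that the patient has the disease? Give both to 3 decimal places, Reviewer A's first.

Reviewer A: 0.352; Reviewer B: 0.833

The likelihood ratio for a 'positive' result is 0.821/0.078 = 10.526.
Reviewer A: prior odds 0.049/0.951 = 0.051525; posterior odds 0.54233; posterior probability 0.352.
Reviewer B: prior odds 0.322/0.678 = 0.47493; posterior odds 4.9989; posterior probability 0.833.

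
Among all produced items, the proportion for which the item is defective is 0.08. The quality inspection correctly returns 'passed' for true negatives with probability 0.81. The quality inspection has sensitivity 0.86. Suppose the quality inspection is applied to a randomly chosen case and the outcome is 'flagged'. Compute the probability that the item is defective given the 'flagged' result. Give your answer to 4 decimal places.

Write H for 'the item is defective'. Prior odds H:¬H = 0.08/0.92 = 0.086957. For the 'flagged' outcome, the likelihood ratio is 0.86/0.19 = 4.5263.
Posterior odds = 0.086957 × 4.5263 = 0.39359, so P(H|E) = 0.39359/(1+0.39359) = 0.2824.

P(H | E) ≈ 0.2824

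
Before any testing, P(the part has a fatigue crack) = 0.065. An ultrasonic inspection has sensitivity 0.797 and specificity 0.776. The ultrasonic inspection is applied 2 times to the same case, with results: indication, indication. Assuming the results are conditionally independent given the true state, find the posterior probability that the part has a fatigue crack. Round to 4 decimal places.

Posterior P(H) ≈ 0.4681

With H the event that the part has a fatigue crack, the joint likelihood of the observed sequence is P(data|H) = 0.797·0.797 = 0.63521 and P(data|¬H) = 0.224·0.224 = 0.050176.
Bayes: P(H|data) = 0.065·0.63521 / (0.065·0.63521 + 0.935·0.050176) = 0.041289/0.088203 = 0.4681.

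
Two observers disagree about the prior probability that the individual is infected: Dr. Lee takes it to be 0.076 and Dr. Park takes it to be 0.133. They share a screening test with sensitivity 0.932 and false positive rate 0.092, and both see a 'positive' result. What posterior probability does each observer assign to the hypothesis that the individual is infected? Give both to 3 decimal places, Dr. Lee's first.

Dr. Lee: 0.455; Dr. Park: 0.608

The likelihood ratio for a 'positive' result is 0.932/0.092 = 10.130.
Dr. Lee: prior odds 0.076/0.924 = 0.082251; posterior odds 0.83324; posterior probability 0.455.
Dr. Park: prior odds 0.133/0.867 = 0.15340; posterior odds 1.5540; posterior probability 0.608.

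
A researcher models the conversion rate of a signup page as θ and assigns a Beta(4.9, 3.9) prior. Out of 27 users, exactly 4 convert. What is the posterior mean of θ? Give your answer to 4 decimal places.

Posterior mean ≈ 0.2486

Observing 4 successes and 23 failures updates Beta(4.9, 3.9) by adding the success and failure counts to the two shape parameters: α = 4.9+4 = 8.9, β = 3.9+23 = 26.9.
E[θ | data] = 8.9/(8.9+26.9) = 0.2486.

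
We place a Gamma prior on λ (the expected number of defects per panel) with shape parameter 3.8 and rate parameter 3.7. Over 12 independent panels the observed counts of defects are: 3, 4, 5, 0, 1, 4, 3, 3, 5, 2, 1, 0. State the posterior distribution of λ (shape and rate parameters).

Posterior: Gamma(shape=34.8, rate=15.7)

Total count ∑xᵢ = 31 over n = 12 panels.
Gamma is conjugate to the Poisson likelihood: posterior is Gamma(shape = 3.8+31 = 34.8, rate = 3.7+12 = 15.7).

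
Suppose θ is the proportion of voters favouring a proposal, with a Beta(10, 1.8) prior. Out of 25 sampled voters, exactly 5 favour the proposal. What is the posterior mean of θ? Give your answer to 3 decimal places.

Posterior mean ≈ 0.408

Observing 5 successes and 20 failures updates Beta(10, 1.8) by adding the success and failure counts to the two shape parameters: α = 10+5 = 15, β = 1.8+20 = 21.8.
E[θ | data] = 15/(15+21.8) = 0.408.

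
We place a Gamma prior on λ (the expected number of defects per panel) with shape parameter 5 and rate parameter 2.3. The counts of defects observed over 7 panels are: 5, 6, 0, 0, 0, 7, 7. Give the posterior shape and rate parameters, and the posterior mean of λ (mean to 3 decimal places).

Posterior: Gamma(shape=30, rate=9.3); mean ≈ 3.226

Total count ∑xᵢ = 25 over n = 7 panels.
Gamma is conjugate to the Poisson likelihood: posterior is Gamma(shape = 5+25 = 30, rate = 2.3+7 = 9.3).
Posterior mean = shape/rate = 30/9.3 = 3.226.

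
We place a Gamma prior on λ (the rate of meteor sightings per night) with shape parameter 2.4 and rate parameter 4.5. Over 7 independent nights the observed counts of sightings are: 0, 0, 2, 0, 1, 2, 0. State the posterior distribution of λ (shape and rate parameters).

Posterior: Gamma(shape=7.4, rate=11.5)

Total count ∑xᵢ = 5 over n = 7 nights.
Gamma is conjugate to the Poisson likelihood: posterior is Gamma(shape = 2.4+5 = 7.4, rate = 4.5+7 = 11.5).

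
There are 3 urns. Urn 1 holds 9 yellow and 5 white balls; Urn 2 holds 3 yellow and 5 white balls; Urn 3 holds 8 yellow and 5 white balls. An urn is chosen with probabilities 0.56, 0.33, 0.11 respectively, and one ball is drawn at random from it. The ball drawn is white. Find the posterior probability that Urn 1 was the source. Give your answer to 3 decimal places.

Posterior probability ≈ 0.446

Tabulate prior·likelihood by source: [1] prior 0.56, lik 0.3571, product 0.2000; [2] prior 0.33, lik 0.625, product 0.2063; [3] prior 0.11, lik 0.3846, product 0.04231.
Normalizing constant = 0.44856; the posterior for Urn 1 is its product over the sum, 0.2000/0.44856 = 0.446.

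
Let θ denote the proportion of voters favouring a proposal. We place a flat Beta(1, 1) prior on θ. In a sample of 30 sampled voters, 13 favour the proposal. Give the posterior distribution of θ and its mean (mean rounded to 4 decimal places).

Observing 13 successes and 17 failures updates Beta(1, 1) by adding the success and failure counts to the two shape parameters: α = 1+13 = 14, β = 1+17 = 18.
E[θ | data] = 14/(14+18) = 0.4375.

Posterior: Beta(14, 18); mean ≈ 0.4375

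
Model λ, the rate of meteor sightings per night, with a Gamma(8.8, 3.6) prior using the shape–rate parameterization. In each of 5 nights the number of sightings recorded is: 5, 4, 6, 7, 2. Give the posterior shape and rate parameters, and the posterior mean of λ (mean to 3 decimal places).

The Poisson likelihood adds the total count to the shape and the number of exposure periods to the rate. Here ∑xᵢ = 24 and n = 5, so shape 8.8→32.8 and rate 3.6→8.6.
Posterior mean = shape/rate = 32.8/8.6 = 3.814.

Posterior: Gamma(shape=32.8, rate=8.6); mean ≈ 3.814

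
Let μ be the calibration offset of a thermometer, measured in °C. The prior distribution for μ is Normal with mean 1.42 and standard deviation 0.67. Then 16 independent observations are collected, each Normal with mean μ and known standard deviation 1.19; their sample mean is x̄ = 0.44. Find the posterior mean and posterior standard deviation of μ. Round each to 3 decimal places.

Posterior mean ≈ 0.601; posterior SD ≈ 0.272

With known σ, the Normal prior is conjugate. Weight on the data is w = (n/σ²)/(n/σ² + 1/τ₀²) = 11.2986/(11.2986+2.22767) = 0.83531.
Posterior mean = w·x̄ + (1−w)·μ₀ = 0.83531·0.44 + 0.16469·1.42 = 0.601. Posterior variance = 1/(11.2986+2.22767) = 0.0739300, so SD = 0.272.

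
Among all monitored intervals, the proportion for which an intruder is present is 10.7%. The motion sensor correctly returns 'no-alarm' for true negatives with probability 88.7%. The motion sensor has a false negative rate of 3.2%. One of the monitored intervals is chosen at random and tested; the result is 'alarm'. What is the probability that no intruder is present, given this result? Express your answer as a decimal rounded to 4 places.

P(¬H | E) ≈ 0.4935

Let H be the event that an intruder is present. P(H) = 0.107, so P(¬H) = 0.893. With E the 'alarm' result, P(E|H) = 0.968 and P(E|¬H) = 0.113.
P(E) = 0.968·0.107 + 0.113·0.893 = 0.10358 + 0.10091 = 0.20449.
By Bayes' theorem, P(H|E) = 0.10358 / 0.20449 = 0.5065. Hence P(¬H|E) = 1 − 0.5065 = 0.4935.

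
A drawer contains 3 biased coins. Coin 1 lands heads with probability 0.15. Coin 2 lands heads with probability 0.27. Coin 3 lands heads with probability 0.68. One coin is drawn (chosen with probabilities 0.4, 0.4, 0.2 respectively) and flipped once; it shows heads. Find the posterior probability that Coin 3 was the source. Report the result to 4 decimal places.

Posterior probability ≈ 0.4474

Tabulate prior·likelihood by source: [1] prior 0.4, lik 0.15, product 0.06000; [2] prior 0.4, lik 0.27, product 0.1080; [3] prior 0.2, lik 0.68, product 0.1360.
Normalizing constant = 0.30400; the posterior for Coin 3 is its product over the sum, 0.1360/0.30400 = 0.4474.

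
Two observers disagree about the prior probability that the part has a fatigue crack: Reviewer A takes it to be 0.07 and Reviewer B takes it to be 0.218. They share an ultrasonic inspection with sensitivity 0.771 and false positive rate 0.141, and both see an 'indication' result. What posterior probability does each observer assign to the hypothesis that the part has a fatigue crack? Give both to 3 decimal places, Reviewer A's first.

Reviewer A: 0.292; Reviewer B: 0.604

P('+'|H) = 0.771, P('+'|¬H) = 0.141.
Reviewer A: numerator 0.771·0.07 = 0.053970; evidence = 0.053970+0.141·0.93 = 0.18510; posterior = 0.292.
Reviewer B: numerator 0.771·0.218 = 0.16808; evidence = 0.16808+0.141·0.782 = 0.27834; posterior = 0.604.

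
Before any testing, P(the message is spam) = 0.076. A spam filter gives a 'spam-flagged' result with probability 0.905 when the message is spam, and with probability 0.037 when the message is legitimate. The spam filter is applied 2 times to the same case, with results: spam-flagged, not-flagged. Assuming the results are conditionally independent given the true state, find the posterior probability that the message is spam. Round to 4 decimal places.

With H the event that the message is spam, the joint likelihood of the observed sequence is P(data|H) = 0.905·0.095 = 0.085975 and P(data|¬H) = 0.037·0.963 = 0.035631.
Bayes: P(H|data) = 0.076·0.085975 / (0.076·0.085975 + 0.924·0.035631) = 0.0065341/0.039457 = 0.1656.

Posterior P(H) ≈ 0.1656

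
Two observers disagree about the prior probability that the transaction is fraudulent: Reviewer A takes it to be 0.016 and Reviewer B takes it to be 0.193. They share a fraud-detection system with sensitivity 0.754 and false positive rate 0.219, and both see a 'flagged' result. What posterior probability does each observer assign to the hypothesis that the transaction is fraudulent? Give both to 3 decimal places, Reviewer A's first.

Reviewer A: 0.053; Reviewer B: 0.452

P('+'|H) = 0.754, P('+'|¬H) = 0.219.
Reviewer A: numerator 0.754·0.016 = 0.012064; evidence = 0.012064+0.219·0.984 = 0.22756; posterior = 0.053.
Reviewer B: numerator 0.754·0.193 = 0.14552; evidence = 0.14552+0.219·0.807 = 0.32225; posterior = 0.452.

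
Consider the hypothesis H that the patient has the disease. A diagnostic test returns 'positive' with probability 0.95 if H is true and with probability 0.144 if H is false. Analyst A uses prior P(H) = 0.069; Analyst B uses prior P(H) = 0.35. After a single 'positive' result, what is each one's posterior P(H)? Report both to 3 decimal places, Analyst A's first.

P('+'|H) = 0.95, P('+'|¬H) = 0.144.
Analyst A: numerator 0.95·0.069 = 0.065550; evidence = 0.065550+0.144·0.931 = 0.19961; posterior = 0.328.
Analyst B: numerator 0.95·0.35 = 0.33250; evidence = 0.33250+0.144·0.65 = 0.42610; posterior = 0.780.

Analyst A: 0.328; Analyst B: 0.780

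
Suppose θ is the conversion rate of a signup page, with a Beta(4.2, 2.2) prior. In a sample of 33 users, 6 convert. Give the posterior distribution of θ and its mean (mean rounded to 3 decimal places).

Observing 6 successes and 27 failures updates Beta(4.2, 2.2) by adding the success and failure counts to the two shape parameters: α = 4.2+6 = 10.2, β = 2.2+27 = 29.2.
E[θ | data] = 10.2/(10.2+29.2) = 0.259.

Posterior: Beta(10.2, 29.2); mean ≈ 0.259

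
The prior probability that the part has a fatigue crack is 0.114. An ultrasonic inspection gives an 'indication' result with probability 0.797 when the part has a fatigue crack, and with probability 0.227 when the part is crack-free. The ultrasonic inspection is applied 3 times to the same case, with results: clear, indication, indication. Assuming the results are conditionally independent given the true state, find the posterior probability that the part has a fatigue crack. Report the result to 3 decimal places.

Posterior P(H) ≈ 0.294

With H the event that the part has a fatigue crack, the joint likelihood of the observed sequence is P(data|H) = 0.203·0.797·0.797 = 0.12895 and P(data|¬H) = 0.773·0.227·0.227 = 0.039832.
Bayes: P(H|data) = 0.114·0.12895 / (0.114·0.12895 + 0.886·0.039832) = 0.014700/0.049991 = 0.2941.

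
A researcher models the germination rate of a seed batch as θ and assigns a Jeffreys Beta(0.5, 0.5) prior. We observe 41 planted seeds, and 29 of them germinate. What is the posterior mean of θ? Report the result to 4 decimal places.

Posterior mean ≈ 0.7024

The binomial likelihood is conjugate to the Beta prior: with 29 successes and 12 failures, the posterior is Beta(0.5+29, 0.5+12) = Beta(29.5, 12.5).
E[θ | data] = 29.5/(29.5+12.5) = 0.7024.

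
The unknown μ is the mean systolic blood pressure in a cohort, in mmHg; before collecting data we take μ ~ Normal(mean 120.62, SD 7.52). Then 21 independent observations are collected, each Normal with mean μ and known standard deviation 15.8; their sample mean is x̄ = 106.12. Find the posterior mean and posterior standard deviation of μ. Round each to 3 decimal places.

Posterior mean ≈ 108.639; posterior SD ≈ 3.134

Prior precision 1/τ₀² = 1/7.52² = 0.0176833; data precision n/σ² = 21/15.8² = 0.0841211.
Posterior precision = 0.0176833 + 0.0841211 = 0.101804, giving posterior SD = 1/√0.101804 = 3.134.
Posterior mean = (0.0176833·120.62 + 0.0841211·106.12) / 0.101804 = 108.639.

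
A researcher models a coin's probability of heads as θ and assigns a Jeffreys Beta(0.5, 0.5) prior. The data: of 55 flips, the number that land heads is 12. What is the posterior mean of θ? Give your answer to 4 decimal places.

Observing 12 successes and 43 failures updates Beta(0.5, 0.5) by adding the success and failure counts to the two shape parameters: α = 0.5+12 = 12.5, β = 0.5+43 = 43.5.
E[θ | data] = 12.5/(12.5+43.5) = 0.2232.

Posterior mean ≈ 0.2232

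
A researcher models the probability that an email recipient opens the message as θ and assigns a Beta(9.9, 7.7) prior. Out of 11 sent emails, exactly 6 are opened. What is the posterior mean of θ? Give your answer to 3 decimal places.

The binomial likelihood is conjugate to the Beta prior: with 6 successes and 5 failures, the posterior is Beta(9.9+6, 7.7+5) = Beta(15.9, 12.7).
E[θ | data] = 15.9/(15.9+12.7) = 0.556.

Posterior mean ≈ 0.556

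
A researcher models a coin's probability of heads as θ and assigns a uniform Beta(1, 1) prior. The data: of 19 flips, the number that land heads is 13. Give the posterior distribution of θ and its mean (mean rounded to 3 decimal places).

Posterior: Beta(14, 7); mean ≈ 0.667

Observing 13 successes and 6 failures updates Beta(1, 1) by adding the success and failure counts to the two shape parameters: α = 1+13 = 14, β = 1+6 = 7.
Posterior mean = α/(α+β) = 14/21 = 0.667.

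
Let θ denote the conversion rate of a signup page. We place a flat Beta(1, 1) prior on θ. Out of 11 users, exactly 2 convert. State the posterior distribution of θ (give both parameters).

Posterior: Beta(3, 10)

The binomial likelihood is conjugate to the Beta prior: with 2 successes and 9 failures, the posterior is Beta(1+2, 1+9) = Beta(3, 10).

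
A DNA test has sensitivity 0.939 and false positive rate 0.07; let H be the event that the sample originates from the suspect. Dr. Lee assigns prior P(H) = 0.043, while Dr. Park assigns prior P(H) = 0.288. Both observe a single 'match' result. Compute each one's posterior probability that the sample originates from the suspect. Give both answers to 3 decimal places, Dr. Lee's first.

The likelihood ratio for a 'match' result is 0.939/0.07 = 13.414.
Dr. Lee: prior odds 0.043/0.957 = 0.044932; posterior odds 0.60273; posterior probability 0.376.
Dr. Park: prior odds 0.288/0.712 = 0.40449; posterior odds 5.4260; posterior probability 0.844.

Dr. Lee: 0.376; Dr. Park: 0.844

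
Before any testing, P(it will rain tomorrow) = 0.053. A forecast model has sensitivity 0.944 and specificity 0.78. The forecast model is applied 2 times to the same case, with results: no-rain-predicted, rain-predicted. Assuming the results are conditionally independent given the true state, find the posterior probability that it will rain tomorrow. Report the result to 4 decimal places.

Let H be the event that it will rain tomorrow; start with P(H) = 0.053. P('rain-predicted'|H) = 0.944, P('rain-predicted'|¬H) = 0.22.
Update on result 1 ('no-rain-predicted'): P(H) ← 0.056·0.0530 / (0.056·0.0530 + 0.78·0.9470) = 0.0029680/0.74163 = 0.0040.
Update on result 2 ('rain-predicted'): P(H) ← 0.944·0.0040 / (0.944·0.0040 + 0.22·0.9960) = 0.0037779/0.22290 = 0.0169.

Posterior P(H) ≈ 0.0169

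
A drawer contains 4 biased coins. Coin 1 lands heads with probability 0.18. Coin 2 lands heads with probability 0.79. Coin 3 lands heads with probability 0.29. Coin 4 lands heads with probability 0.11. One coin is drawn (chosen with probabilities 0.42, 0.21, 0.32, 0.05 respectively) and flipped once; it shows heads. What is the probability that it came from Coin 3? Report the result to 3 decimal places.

Tabulate prior·likelihood by source: [1] prior 0.42, lik 0.18, product 0.07560; [2] prior 0.21, lik 0.79, product 0.1659; [3] prior 0.32, lik 0.29, product 0.09280; [4] prior 0.05, lik 0.11, product 0.005500.
Normalizing constant = 0.33980; the posterior for Coin 3 is its product over the sum, 0.09280/0.33980 = 0.273.

Posterior probability ≈ 0.273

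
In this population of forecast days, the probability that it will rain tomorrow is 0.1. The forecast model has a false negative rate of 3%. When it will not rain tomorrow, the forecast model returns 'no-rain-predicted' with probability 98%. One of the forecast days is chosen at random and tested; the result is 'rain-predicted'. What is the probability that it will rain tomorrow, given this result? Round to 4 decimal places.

P(H | E) ≈ 0.8435

Write H for 'it will rain tomorrow'. Prior odds H:¬H = 0.1/0.9 = 0.11111. For the 'rain-predicted' outcome, the likelihood ratio is 0.97/0.02 = 48.500.
Posterior odds = 0.11111 × 48.500 = 5.3889, so P(H|E) = 5.3889/(1+5.3889) = 0.8435.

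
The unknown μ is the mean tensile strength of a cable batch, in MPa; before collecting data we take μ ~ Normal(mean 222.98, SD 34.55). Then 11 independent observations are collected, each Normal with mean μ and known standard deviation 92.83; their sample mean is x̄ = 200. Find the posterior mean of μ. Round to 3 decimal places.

Prior precision 1/τ₀² = 1/34.55² = 0.00083773; data precision n/σ² = 11/92.83² = 0.00127649.
Posterior precision = 0.00083773 + 0.00127649 = 0.00211422.
Posterior mean = (0.00083773·222.98 + 0.00127649·200) / 0.00211422 = 209.106.

Posterior mean ≈ 209.106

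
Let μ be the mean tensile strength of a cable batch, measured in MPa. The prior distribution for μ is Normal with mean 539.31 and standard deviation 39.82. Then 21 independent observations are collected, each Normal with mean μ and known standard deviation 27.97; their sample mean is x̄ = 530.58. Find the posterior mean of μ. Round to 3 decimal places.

Posterior mean ≈ 530.780

Prior precision 1/τ₀² = 1/39.82² = 0.00063066; data precision n/σ² = 21/27.97² = 0.0268432.
Posterior precision = 0.00063066 + 0.0268432 = 0.0274739.
Posterior mean = (0.00063066·539.31 + 0.0268432·530.58) / 0.0274739 = 530.780.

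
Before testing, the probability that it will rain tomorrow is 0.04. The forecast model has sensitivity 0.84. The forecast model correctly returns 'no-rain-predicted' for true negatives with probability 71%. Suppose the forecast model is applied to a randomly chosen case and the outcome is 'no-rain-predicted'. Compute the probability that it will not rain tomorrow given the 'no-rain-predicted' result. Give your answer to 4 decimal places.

Write H for 'it will rain tomorrow'. Prior odds H:¬H = 0.04/0.96 = 0.041667. For the 'no-rain-predicted' outcome, the likelihood ratio is 0.16/0.71 = 0.22535.
Posterior odds = 0.041667 × 0.22535 = 0.0093897, so P(H|E) = 0.0093897/(1+0.0093897) = 0.0093. Then P(¬H|E) = 1 − 0.0093 = 0.9907.

P(¬H | E) ≈ 0.9907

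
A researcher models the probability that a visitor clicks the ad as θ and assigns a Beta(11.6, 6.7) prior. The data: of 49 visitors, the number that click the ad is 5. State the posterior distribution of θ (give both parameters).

The binomial likelihood is conjugate to the Beta prior: with 5 successes and 44 failures, the posterior is Beta(11.6+5, 6.7+44) = Beta(16.6, 50.7).

Posterior: Beta(16.6, 50.7)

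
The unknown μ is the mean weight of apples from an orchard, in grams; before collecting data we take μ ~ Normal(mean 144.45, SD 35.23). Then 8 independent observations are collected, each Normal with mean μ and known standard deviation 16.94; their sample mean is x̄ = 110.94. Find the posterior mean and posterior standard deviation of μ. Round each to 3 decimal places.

Prior precision 1/τ₀² = 1/35.23² = 0.00080570; data precision n/σ² = 8/16.94² = 0.0278781.
Posterior precision = 0.00080570 + 0.0278781 = 0.0286838, giving posterior SD = 1/√0.0286838 = 5.904.
Posterior mean = (0.00080570·144.45 + 0.0278781·110.94) / 0.0286838 = 111.881.

Posterior mean ≈ 111.881; posterior SD ≈ 5.904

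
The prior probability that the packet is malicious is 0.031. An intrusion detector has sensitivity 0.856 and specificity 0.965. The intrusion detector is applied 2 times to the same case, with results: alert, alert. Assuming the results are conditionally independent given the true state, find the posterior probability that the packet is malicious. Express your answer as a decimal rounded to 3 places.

Posterior P(H) ≈ 0.950

Let H be the event that the packet is malicious; start with P(H) = 0.031. P('alert'|H) = 0.856, P('alert'|¬H) = 0.035.
Update on result 1 ('alert'): P(H) ← 0.856·0.0310 / (0.856·0.0310 + 0.035·0.9690) = 0.026536/0.060451 = 0.4390.
Update on result 2 ('alert'): P(H) ← 0.856·0.4390 / (0.856·0.4390 + 0.035·0.5610) = 0.37576/0.39539 = 0.9503.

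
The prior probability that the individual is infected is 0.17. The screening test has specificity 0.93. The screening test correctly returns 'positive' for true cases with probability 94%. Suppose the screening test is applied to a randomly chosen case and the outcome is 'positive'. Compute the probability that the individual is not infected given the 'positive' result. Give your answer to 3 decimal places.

P(¬H | E) ≈ 0.267

Write H for 'the individual is infected'. Prior odds H:¬H = 0.17/0.83 = 0.20482. For the 'positive' outcome, the likelihood ratio is 0.94/0.07 = 13.429.
Posterior odds = 0.20482 × 13.429 = 2.7504, so P(H|E) = 2.7504/(1+2.7504) = 0.733. Then P(¬H|E) = 1 − 0.733 = 0.267.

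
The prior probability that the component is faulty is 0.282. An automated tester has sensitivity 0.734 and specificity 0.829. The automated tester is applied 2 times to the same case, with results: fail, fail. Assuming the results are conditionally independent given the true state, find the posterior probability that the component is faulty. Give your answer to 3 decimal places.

Let H be the event that the component is faulty; start with P(H) = 0.282. P('fail'|H) = 0.734, P('fail'|¬H) = 0.171.
Update on result 1 ('fail'): P(H) ← 0.734·0.2820 / (0.734·0.2820 + 0.171·0.7180) = 0.20699/0.32977 = 0.6277.
Update on result 2 ('fail'): P(H) ← 0.734·0.6277 / (0.734·0.6277 + 0.171·0.3723) = 0.46072/0.52438 = 0.8786.

Posterior P(H) ≈ 0.879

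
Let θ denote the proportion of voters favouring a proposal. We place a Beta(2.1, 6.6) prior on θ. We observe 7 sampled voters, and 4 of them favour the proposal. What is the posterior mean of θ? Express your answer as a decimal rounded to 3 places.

The binomial likelihood is conjugate to the Beta prior: with 4 successes and 3 failures, the posterior is Beta(2.1+4, 6.6+3) = Beta(6.1, 9.6).
E[θ | data] = 6.1/(6.1+9.6) = 0.389.

Posterior mean ≈ 0.389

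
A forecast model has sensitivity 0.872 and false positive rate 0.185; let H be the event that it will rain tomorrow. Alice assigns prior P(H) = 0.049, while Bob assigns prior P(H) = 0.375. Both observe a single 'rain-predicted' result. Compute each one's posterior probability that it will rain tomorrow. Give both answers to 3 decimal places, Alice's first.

Alice: 0.195; Bob: 0.739

The likelihood ratio for a 'rain-predicted' result is 0.872/0.185 = 4.7135.
Alice: prior odds 0.049/0.951 = 0.051525; posterior odds 0.24286; posterior probability 0.195.
Bob: prior odds 0.375/0.625 = 0.60000; posterior odds 2.8281; posterior probability 0.739.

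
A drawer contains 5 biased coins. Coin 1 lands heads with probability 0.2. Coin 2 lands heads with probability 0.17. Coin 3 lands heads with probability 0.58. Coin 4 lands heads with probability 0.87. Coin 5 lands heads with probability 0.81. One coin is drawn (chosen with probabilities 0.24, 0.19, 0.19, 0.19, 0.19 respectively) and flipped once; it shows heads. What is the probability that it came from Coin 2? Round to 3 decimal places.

Posterior probability ≈ 0.063

P(heads|C1) = 0.2; P(heads|C2) = 0.17; P(heads|C3) = 0.58; P(heads|C4) = 0.87; P(heads|C5) = 0.81.
Prior × likelihood for each source: 0.24·0.2=0.04800, 0.19·0.17=0.03230, 0.19·0.58=0.1102, 0.19·0.87=0.1653, 0.19·0.81=0.1539. Summing gives P(heads) = 0.50970.
P(Coin 2 | heads) = 0.03230 / 0.50970 = 0.063.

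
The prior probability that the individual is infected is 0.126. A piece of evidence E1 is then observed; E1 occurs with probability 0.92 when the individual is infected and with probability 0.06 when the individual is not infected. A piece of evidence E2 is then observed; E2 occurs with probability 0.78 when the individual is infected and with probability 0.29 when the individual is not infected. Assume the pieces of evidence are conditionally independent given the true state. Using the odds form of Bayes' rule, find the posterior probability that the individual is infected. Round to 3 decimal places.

Posterior probability ≈ 0.856

Prior odds = 0.126/(1−0.126) = 0.14416.
Likelihood ratio for E1 = 0.92/0.06 = 15.333.
Likelihood ratio for E2 = 0.78/0.29 = 2.6897.
Posterior odds = prior odds × LR₁ × LR₂ = 5.9456.
Posterior probability = odds/(1+odds) = 5.9456/6.9456 = 0.856.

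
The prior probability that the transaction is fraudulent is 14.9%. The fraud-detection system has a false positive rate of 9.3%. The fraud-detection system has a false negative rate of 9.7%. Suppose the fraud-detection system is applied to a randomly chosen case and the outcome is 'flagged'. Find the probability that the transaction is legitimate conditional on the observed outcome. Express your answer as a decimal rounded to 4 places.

P(¬H | E) ≈ 0.3704

Write H for 'the transaction is fraudulent'. Prior odds H:¬H = 0.149/0.851 = 0.17509. For the 'flagged' outcome, the likelihood ratio is 0.903/0.093 = 9.7097.
Posterior odds = 0.17509 × 9.7097 = 1.7000, so P(H|E) = 1.7000/(1+1.7000) = 0.6296. Then P(¬H|E) = 1 − 0.6296 = 0.3704.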